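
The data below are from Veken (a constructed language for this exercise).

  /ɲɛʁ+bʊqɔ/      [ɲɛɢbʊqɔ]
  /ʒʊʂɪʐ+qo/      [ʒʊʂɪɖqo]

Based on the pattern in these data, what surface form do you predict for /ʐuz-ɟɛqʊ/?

The data show regressive manner assimilation: /ʁ/ → [ɢ] before /b/; /ʐ/ → [ɖ] before /q/. In each pair only manner changes, matching the following consonant, while place and voice stay constant.
The rule targets /z/ (voiced alveolar fricative), which sits before the trigger /ɟ/ (stop).
Changing only its manner to stop gives [d] — the voiced alveolar stop.

[ʐudɟɛqʊ]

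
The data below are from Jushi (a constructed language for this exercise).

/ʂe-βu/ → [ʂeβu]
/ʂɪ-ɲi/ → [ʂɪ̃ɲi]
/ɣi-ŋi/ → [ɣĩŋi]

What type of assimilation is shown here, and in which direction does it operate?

regressive nasality assimilation (vowel nasalisation)

The vowel /ɪ/ surfaces as nasalised [ɪ̃] next to the following nasal /ɲ/ — it has acquired the [+nasal] feature of its neighbour.
The other form shows the same pattern: /i/ → [ĩ] before /ŋ/ — each time a vowel is nasalised next to a following nasal.
No change occurs in [ʂeβu] because the vowel at the boundary is adjacent to an oral consonant, not a nasal (/e/ next to /β/).
Because the conditioning nasal is to the right of the vowel that changes, the process is regressive (anticipatory).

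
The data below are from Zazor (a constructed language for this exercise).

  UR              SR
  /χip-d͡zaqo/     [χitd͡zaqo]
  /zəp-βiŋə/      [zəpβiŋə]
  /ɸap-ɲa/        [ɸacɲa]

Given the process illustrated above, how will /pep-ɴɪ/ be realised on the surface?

[peqɴɪ]

The data show regressive place assimilation: /p/ → [t] before /d͡z/; /p/ → [c] before /ɲ/. In each pair only place changes, matching the following consonant, while manner and voice stay constant.
No alternation appears in [zəpβiŋə]: there the adjacent consonants already agree in place (/p/ and /β/ are both bilabial), so this form is consistent with the same rule.
/p/ is a voiceless bilabial stop. The following trigger /ɴ/ is uvular, so /p/ must become uvular as well.
Changing only its place to uvular gives [q] — the voiceless uvular stop.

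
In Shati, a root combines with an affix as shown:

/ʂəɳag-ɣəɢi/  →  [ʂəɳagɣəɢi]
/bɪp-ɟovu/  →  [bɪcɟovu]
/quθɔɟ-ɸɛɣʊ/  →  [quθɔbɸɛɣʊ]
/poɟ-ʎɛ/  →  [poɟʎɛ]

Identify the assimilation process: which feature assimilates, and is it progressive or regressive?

The segment that alternates is /p/, which surfaces as [c] when adjacent to /ɟ/.
The change bilabial → palatal matches the place of the following /ɟ/, identifying this as place assimilation.
Manner and voice are unchanged, so the assimilation is partial, not total.
The same holds elsewhere in the data: /ɟ/ → [b] before /ɸ/ (palatal → bilabial, matching bilabial) — only place changes, and always toward the following segment.
Nothing changes in [ʂəɳagɣəɢi], [poɟʎɛ]: there the adjacent consonants already agree in place (/g/ and /ɣ/ are both velar; /ɟ/ and /ʎ/ are both palatal), so these forms are consistent with the same rule.
Since the segment that changes precedes the conditioning segment, the assimilation is regressive.

regressive place assimilation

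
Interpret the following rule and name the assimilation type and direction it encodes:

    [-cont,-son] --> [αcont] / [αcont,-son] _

progressive manner assimilation

The rule copies [cont] (continuancy) from the environment onto the target stops; since [±cont] encodes the stop/fricative manner contrast, the assimilating dimension is manner.
Since the environment is written before the underscore, the trigger precedes the target; the direction is progressive.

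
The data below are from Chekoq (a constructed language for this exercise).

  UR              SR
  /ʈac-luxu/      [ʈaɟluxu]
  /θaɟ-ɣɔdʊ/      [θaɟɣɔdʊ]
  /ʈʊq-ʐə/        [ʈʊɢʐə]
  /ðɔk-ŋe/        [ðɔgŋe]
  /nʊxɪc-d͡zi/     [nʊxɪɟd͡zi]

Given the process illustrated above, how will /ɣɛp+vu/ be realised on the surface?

[ɣɛbvu]

The data show regressive voicing assimilation: /c/ → [ɟ] before /l/; /q/ → [ɢ] before /ʐ/; /k/ → [g] before /ŋ/; /c/ → [ɟ] before /d͡z/. In each pair only voicing changes, matching the following consonant, while place and manner stay constant.
No alternation appears in [θaɟɣɔdʊ]: there the adjacent consonants already agree in voicing (/ɟ/ and /ɣ/ are both voiced), so this form is consistent with the same rule.
/p/ is a voiceless bilabial stop. The following trigger /v/ is voiced, so /p/ must become voiced as well.
The voiced bilabial stop is [b], so /p/ → [b].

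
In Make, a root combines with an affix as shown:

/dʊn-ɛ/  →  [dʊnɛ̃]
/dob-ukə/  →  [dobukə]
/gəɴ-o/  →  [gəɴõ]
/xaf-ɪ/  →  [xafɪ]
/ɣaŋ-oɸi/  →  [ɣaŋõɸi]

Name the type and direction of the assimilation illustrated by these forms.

progressive nasality assimilation (vowel nasalisation)

The vowel /ɛ/ surfaces as nasalised [ɛ̃] next to the preceding nasal /n/ — it has acquired the [+nasal] feature of its neighbour.
Likewise in the remaining data: /o/ → [õ] after /ɴ/; /o/ → [õ] after /ŋ/ — each time a vowel is nasalised next to a preceding nasal.
No change occurs in [dobukə], [xafɪ] because the vowel at the boundary is adjacent to an oral consonant, not a nasal (/u/ next to /b/; /ɪ/ next to /f/).
Because the conditioning nasal is to the left of the vowel that changes, the process is progressive (perseverative).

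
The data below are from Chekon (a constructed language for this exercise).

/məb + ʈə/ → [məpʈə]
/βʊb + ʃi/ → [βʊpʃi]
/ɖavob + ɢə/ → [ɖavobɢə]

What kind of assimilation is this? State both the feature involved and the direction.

regressive voicing assimilation

The segment that alternates is /b/, which surfaces as [p] when adjacent to /ʈ/.
/b/ is voiced while /ʈ/ is voiceless; the output [p] is voiceless, matching the trigger — so the feature that spreads is voicing.
Place and manner are unchanged, so the assimilation is partial, not total.
Checking the remaining alternation: /b/ → [p] before /ʃ/ (voiced → voiceless, matching voiceless) — only voicing changes, and always toward the following segment.
Nothing changes in [ɖavobɢə]: there the adjacent consonants already agree in voicing (/b/ and /ɢ/ are both voiced), so this form is consistent with the same rule.
The trigger is the following segment, so the direction is regressive (anticipatory).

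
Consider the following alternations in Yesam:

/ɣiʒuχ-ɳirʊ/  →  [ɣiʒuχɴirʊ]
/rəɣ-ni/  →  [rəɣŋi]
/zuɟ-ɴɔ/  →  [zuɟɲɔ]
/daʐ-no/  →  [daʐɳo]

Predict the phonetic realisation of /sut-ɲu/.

[sutnu]

The data show progressive place assimilation: /ɳ/ → [ɴ] after /χ/; /n/ → [ŋ] after /ɣ/; /ɴ/ → [ɲ] after /ɟ/; /n/ → [ɳ] after /ʐ/. In each pair only place changes, matching the preceding consonant, while manner and voice stay constant.
/ɲ/ is a voiced palatal nasal. The preceding trigger /t/ is alveolar, so /ɲ/ must become alveolar as well.
Changing only its place to alveolar gives [n] — the voiced alveolar nasal.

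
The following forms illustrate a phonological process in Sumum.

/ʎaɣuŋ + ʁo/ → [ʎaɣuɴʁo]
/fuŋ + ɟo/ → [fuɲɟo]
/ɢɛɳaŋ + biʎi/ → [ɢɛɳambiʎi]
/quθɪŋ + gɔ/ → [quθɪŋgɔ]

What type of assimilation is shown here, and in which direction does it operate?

The segment that alternates is /ŋ/, which surfaces as [ɴ] when adjacent to /ʁ/.
/ŋ/ is velar while /ʁ/ is uvular; the output [ɴ] is uvular, matching the trigger — so the feature that spreads is place.
Manner and voice are unchanged, so the assimilation is partial, not total.
The same holds elsewhere in the data: /ŋ/ → [ɲ] before /ɟ/ (velar → palatal, matching palatal); /ŋ/ → [m] before /b/ (velar → bilabial, matching bilabial) — only place changes, and always toward the following segment.
No alternation appears in [quθɪŋgɔ]: there the adjacent consonants already agree in place (/ŋ/ and /g/ are both velar), so this form is consistent with the same rule.
Since the segment that changes precedes the conditioning segment, the assimilation is regressive.

regressive place assimilation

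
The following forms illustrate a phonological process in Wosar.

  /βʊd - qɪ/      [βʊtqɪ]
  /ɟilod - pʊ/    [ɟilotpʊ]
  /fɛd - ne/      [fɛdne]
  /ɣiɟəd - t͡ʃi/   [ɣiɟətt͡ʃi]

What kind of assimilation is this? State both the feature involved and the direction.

Underlying /d/ is realised as [t] next to /q/; /q/ itself does not change.
/d/ is voiced while /q/ is voiceless; the output [t] is voiceless, matching the trigger — so the feature that spreads is voicing.
Place and manner are unchanged, so the assimilation is partial, not total.
The same holds elsewhere in the data: /d/ → [t] before /p/ (voiced → voiceless, matching voiceless); /d/ → [t] before /t͡ʃ/ (voiced → voiceless, matching voiceless) — only voicing changes, and always toward the following segment.
Nothing changes in [fɛdne]: there the adjacent consonants already agree in voicing (/d/ and /n/ are both voiced), so this form is consistent with the same rule.
Since the segment that changes precedes the conditioning segment, the assimilation is regressive.

regressive voicing assimilation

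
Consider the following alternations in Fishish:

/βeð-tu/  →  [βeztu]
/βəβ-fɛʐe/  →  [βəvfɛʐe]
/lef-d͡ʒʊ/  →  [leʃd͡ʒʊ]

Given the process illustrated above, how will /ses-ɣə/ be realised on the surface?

[sexɣə]

The data show regressive place assimilation: /ð/ → [z] before /t/; /β/ → [v] before /f/; /f/ → [ʃ] before /d͡ʒ/. In each pair only place changes, matching the following consonant, while manner and voice stay constant.
/s/ is a voiceless alveolar fricative. The following trigger /ɣ/ is velar, so /s/ must become velar as well.
A voiceless velar fricative is [x], so the surface segment is [x].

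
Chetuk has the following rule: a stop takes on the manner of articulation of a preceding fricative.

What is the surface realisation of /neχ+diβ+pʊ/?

[neχziβɸʊ]

The rule targets /d/ (voiced alveolar stop), which sits after the trigger /χ/ (fricative).
Changing only its manner to fricative gives [z] — the voiced alveolar fricative.
At the second juncture, /p/ likewise becomes [ɸ] adjacent to /β/.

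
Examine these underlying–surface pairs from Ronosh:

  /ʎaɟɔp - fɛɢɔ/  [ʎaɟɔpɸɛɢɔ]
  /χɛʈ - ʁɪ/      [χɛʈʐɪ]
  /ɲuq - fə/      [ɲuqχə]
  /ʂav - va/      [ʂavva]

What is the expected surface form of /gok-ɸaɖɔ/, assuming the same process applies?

[gokxaɖɔ]

The data show progressive place assimilation: /f/ → [ɸ] after /p/; /ʁ/ → [ʐ] after /ʈ/; /f/ → [χ] after /q/. In each pair only place changes, matching the preceding consonant, while manner and voice stay constant.
Nothing changes in [ʂavva]: there the adjacent consonants already agree in place (/v/ and /v/ are both labiodental), so this form is consistent with the same rule.
/ɸ/ is a voiceless bilabial fricative. The preceding trigger /k/ is velar, so /ɸ/ must become velar as well.
A voiceless velar fricative is [x], so the surface segment is [x].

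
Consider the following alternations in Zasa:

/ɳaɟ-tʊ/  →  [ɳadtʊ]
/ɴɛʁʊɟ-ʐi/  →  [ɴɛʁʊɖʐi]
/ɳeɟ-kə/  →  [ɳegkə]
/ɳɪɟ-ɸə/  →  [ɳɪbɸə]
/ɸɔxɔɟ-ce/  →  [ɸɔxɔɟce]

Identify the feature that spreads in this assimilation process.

place

Underlying /ɟ/ is realised as [d] next to /t/; /t/ itself does not change.
The change palatal → alveolar matches the place of the following /t/, identifying this as place assimilation.
The other alternating forms pattern the same way: /ɟ/ → [ɖ] before /ʐ/ (palatal → retroflex, matching retroflex); /ɟ/ → [g] before /k/ (palatal → velar, matching velar); /ɟ/ → [b] before /ɸ/ (palatal → bilabial, matching bilabial) — only place changes, and always toward the following segment.
Nothing changes in [ɸɔxɔɟce]: there the adjacent consonants already agree in place (/ɟ/ and /c/ are both palatal), so this form is consistent with the same rule.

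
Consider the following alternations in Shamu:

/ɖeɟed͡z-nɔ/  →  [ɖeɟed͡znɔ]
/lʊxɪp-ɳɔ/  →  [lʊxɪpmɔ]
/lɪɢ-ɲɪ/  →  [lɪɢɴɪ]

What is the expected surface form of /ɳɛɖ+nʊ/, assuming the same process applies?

The data show progressive place assimilation: /ɳ/ → [m] after /p/; /ɲ/ → [ɴ] after /ɢ/. In each pair only place changes, matching the preceding consonant, while manner and voice stay constant.
Nothing changes in [ɖeɟed͡znɔ]: there the adjacent consonants already agree in place (/n/ and /d͡z/ are both alveolar), so this form is consistent with the same rule.
/n/ is a voiced alveolar nasal. The preceding trigger /ɖ/ is retroflex, so /n/ must become retroflex as well.
Changing only its place to retroflex gives [ɳ] — the voiced retroflex nasal.

[ɳɛɖɳʊ]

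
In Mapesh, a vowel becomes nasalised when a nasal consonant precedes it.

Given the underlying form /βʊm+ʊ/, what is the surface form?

[βʊmʊ̃]

The vowel /ʊ/ is adjacent to the preceding nasal /m/, so it acquires [+nasal] and surfaces as [ʊ̃].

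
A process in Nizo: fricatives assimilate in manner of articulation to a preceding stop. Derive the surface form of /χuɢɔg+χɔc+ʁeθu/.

The rule targets /χ/ (voiceless uvular fricative), which sits after the trigger /g/ (stop).
The voiceless uvular stop is [q], so /χ/ → [q].
At the second juncture, /ʁ/ likewise becomes [ɢ] adjacent to /c/.

[χuɢɔgqɔcɢeθu]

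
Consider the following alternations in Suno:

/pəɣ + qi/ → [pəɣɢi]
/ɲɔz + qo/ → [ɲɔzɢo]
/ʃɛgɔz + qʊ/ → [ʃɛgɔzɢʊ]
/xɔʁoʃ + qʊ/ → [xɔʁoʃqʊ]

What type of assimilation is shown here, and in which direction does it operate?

The segment that alternates is /q/, which surfaces as [ɢ] when adjacent to /ɣ/.
/q/ is voiceless while /ɣ/ is voiced; the output [ɢ] is voiced, matching the trigger — so the feature that spreads is voicing.
Place and manner are unchanged, so the assimilation is partial, not total.
The same holds elsewhere in the data: /q/ → [ɢ] after /z/ (voiceless → voiced, matching voiced) — only voicing changes, and always toward the preceding segment.
Nothing changes in [xɔʁoʃqʊ]: there the adjacent consonants already agree in voicing (/q/ and /ʃ/ are both voiceless), so this form is consistent with the same rule.
Since the segment that changes follows the conditioning segment, the assimilation is progressive.

progressive voicing assimilation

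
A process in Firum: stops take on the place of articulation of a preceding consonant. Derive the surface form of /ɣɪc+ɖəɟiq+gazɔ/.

The rule targets /ɖ/ (voiced retroflex stop), which sits after the trigger /c/ (palatal).
The voiced palatal stop is [ɟ], so /ɖ/ → [ɟ].
At the second juncture, /g/ likewise becomes [ɢ] adjacent to /q/.

[ɣɪcɟəɟiqɢazɔ]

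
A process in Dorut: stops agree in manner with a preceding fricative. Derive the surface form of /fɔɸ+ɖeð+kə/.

[fɔɸʐeðxə]

/ɖ/ is a voiced retroflex stop. The preceding trigger /ɸ/ is a fricative, so /ɖ/ must become a fricative as well.
A voiced retroflex fricative is [ʐ], so the surface segment is [ʐ].
The same rule applies at the second boundary: /k/ → [x] next to /ð/.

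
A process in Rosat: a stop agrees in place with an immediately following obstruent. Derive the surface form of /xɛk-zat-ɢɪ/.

[xɛtzaqɢɪ]

The rule targets /k/ (voiceless velar stop), which sits before the trigger /z/ (alveolar).
Changing only its place to alveolar gives [t] — the voiceless alveolar stop.
The same rule applies at the second boundary: /t/ → [q] next to /ɢ/.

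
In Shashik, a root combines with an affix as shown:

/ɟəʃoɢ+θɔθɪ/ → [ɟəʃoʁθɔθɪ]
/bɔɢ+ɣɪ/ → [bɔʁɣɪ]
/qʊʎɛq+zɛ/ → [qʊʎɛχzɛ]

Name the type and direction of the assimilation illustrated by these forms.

regressive manner assimilation

The segment that alternates is /ɢ/, which surfaces as [ʁ] when adjacent to /θ/.
/ɢ/ is a stop while /θ/ is a fricative; the output [ʁ] is a fricative, matching the trigger — so the feature that spreads is manner.
Place and voice are unchanged, so the assimilation is partial, not total.
The other alternating forms pattern the same way: /ɢ/ → [ʁ] before /ɣ/ (stop → fricative, matching a fricative); /q/ → [χ] before /z/ (stop → fricative, matching a fricative) — only manner changes, and always toward the following segment.
The trigger is the following segment, so the direction is regressive (anticipatory).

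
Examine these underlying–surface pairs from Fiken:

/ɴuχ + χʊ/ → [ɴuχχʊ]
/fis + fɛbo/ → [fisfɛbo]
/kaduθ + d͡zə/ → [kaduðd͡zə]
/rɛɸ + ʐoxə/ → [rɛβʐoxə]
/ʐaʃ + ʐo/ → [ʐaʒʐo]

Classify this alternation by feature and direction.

The segment that alternates is /θ/, which surfaces as [ð] when adjacent to /d͡z/.
The change voiceless → voiced matches the voicing of the following /d͡z/, identifying this as voicing assimilation.
Place and manner are unchanged, so the assimilation is partial, not total.
Checking the remaining alternations: /ɸ/ → [β] before /ʐ/ (voiceless → voiced, matching voiced); /ʃ/ → [ʒ] before /ʐ/ (voiceless → voiced, matching voiced) — only voicing changes, and always toward the following segment.
Nothing changes in [ɴuχχʊ], [fisfɛbo]: there the adjacent consonants already agree in voicing (/χ/ and /χ/ are both voiceless; /s/ and /f/ are both voiceless), so these forms are consistent with the same rule.
Since the segment that changes precedes the conditioning segment, the assimilation is regressive.

regressive voicing assimilation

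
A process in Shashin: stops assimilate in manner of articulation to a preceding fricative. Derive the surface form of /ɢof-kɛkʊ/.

/k/ is a voiceless velar stop. The preceding trigger /f/ is a fricative, so /k/ must become a fricative as well.
The voiceless velar fricative is [x], so /k/ → [x].

[ɢofxɛkʊ]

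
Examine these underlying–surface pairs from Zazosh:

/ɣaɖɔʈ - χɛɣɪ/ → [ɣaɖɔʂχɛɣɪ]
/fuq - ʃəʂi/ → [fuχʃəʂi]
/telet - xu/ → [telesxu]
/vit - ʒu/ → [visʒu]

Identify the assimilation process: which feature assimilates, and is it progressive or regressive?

The segment that alternates is /ʈ/, which surfaces as [ʂ] when adjacent to /χ/.
The change stop → fricative matches the manner of the following /χ/, identifying this as manner assimilation.
Place and voice are unchanged, so the assimilation is partial, not total.
Checking the remaining alternations: /q/ → [χ] before /ʃ/ (stop → fricative, matching a fricative); /t/ → [s] before /x/ (stop → fricative, matching a fricative); /t/ → [s] before /ʒ/ (stop → fricative, matching a fricative) — only manner changes, and always toward the following segment.
Since the segment that changes precedes the conditioning segment, the assimilation is regressive.

regressive manner assimilation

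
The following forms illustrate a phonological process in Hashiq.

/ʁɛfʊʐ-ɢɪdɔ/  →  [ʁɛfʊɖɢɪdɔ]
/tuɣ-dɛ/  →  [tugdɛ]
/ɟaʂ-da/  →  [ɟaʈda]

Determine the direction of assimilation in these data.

The segment that alternates is /ʐ/, which surfaces as [ɖ] when adjacent to /ɢ/.
The change fricative → stop matches the manner of the following /ɢ/, identifying this as manner assimilation.
The same holds elsewhere in the data: /ɣ/ → [g] before /d/ (fricative → stop, matching a stop); /ʂ/ → [ʈ] before /d/ (fricative → stop, matching a stop) — only manner changes, and always toward the following segment.
The trigger is the following segment, so the direction is regressive (anticipatory).

regressive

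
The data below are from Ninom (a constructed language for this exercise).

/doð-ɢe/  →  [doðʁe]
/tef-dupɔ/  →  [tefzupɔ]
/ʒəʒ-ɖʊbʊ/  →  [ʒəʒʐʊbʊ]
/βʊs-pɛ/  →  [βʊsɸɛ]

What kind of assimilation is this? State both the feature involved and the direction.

The segment that alternates is /ɢ/, which surfaces as [ʁ] when adjacent to /ð/.
/ɢ/ is a stop while /ð/ is a fricative; the output [ʁ] is a fricative, matching the trigger — so the feature that spreads is manner.
Place and voice are unchanged, so the assimilation is partial, not total.
The other alternating forms pattern the same way: /d/ → [z] after /f/ (stop → fricative, matching a fricative); /ɖ/ → [ʐ] after /ʒ/ (stop → fricative, matching a fricative); /p/ → [ɸ] after /s/ (stop → fricative, matching a fricative) — only manner changes, and always toward the preceding segment.
The trigger is the preceding segment, so the direction is progressive (perseverative).

progressive manner assimilation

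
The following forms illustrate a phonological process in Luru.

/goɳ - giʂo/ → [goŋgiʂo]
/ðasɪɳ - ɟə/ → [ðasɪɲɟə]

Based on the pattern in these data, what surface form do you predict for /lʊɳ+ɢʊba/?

[lʊɴɢʊba]

The data show regressive place assimilation: /ɳ/ → [ŋ] before /g/; /ɳ/ → [ɲ] before /ɟ/. In each pair only place changes, matching the following consonant, while manner and voice stay constant.
/ɳ/ is a voiced retroflex nasal. The following trigger /ɢ/ is uvular, so /ɳ/ must become uvular as well.
The voiced uvular nasal is [ɴ], so /ɳ/ → [ɴ].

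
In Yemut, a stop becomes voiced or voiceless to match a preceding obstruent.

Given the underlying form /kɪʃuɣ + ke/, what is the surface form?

[kɪʃuɣge]

/k/ is a voiceless velar stop. The preceding trigger /ɣ/ is voiced, so /k/ must become voiced as well.
Changing only its voicing to voiced gives [g] — the voiced velar stop.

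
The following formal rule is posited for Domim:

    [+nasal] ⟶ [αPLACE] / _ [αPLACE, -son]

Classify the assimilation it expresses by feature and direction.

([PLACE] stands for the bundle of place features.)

regressive place assimilation

The shared variable α links the value of the place features (abbreviated [PLACE]) on the target to the same value on the neighbouring segment, so place is the feature that assimilates.
Since the environment is written after the underscore, the trigger follows the target; the direction is regressive.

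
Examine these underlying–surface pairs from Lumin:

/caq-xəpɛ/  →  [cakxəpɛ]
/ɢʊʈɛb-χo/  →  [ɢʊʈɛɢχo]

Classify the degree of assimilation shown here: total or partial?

Comparing underlying and surface forms, /q/ → [k] is the alternation; the neighbouring /x/ is constant.
/q/ is uvular while /x/ is velar; the output [k] is velar, matching the trigger — so the feature that spreads is place.
Manner and voice are unchanged, so the assimilation is partial, not total.
Checking the remaining alternation: /b/ → [ɢ] before /χ/ (bilabial → uvular, matching uvular) — only place changes, and always toward the following segment.

partial assimilation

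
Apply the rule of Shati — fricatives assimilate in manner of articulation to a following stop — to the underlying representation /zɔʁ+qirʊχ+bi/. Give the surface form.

/ʁ/ is a voiced uvular fricative. The following trigger /q/ is a stop, so /ʁ/ must become a stop as well.
A voiced uvular stop is [ɢ], so the surface segment is [ɢ].
The same rule applies at the second boundary: /χ/ → [q] next to /b/.

[zɔɢqirʊqbi]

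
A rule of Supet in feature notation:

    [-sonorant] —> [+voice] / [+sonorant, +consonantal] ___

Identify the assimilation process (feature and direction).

progressive voicing assimilation

The target ([-sonorant], obstruents) acquires [+voice] next to a sonorant consonant ([+sonorant, +consonantal]) — it takes on the voicing of its neighbour, so the feature that spreads is voicing.
Since the environment is written before the underscore, the trigger precedes the target; the direction is progressive.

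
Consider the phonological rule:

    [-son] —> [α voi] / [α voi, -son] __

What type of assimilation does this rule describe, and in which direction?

The rule copies [voi] from the environment onto the target, so the assimilating feature is voicing.
Since the environment is written before the underscore, the trigger precedes the target; the direction is progressive.

progressive voicing assimilation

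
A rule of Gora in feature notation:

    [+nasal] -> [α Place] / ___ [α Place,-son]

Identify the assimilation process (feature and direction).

The rule copies the place features (abbreviated [Place]) from the environment onto the target, so the assimilating feature is place.
The conditioning segment sits to the right of the focus bar, meaning the trigger follows the segment that changes — regressive assimilation.

regressive place assimilation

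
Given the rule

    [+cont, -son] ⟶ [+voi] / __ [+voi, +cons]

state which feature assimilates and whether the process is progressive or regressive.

regressive voicing assimilation

The structural change is [+voi], and the conditioning segment [+voi, +cons] (a voiced consonant) is itself voiced, so the target comes to share the voicing of its neighbour — voicing assimilation.
The conditioning segment sits to the right of the focus bar, meaning the trigger follows the segment that changes — regressive assimilation.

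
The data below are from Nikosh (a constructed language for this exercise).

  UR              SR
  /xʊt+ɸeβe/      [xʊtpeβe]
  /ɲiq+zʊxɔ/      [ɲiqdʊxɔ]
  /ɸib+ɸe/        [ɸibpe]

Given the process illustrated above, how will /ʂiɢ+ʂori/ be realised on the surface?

The data show progressive manner assimilation: /ɸ/ → [p] after /t/; /z/ → [d] after /q/; /ɸ/ → [p] after /b/. In each pair only manner changes, matching the preceding consonant, while place and voice stay constant.
/ʂ/ is a voiceless retroflex fricative. The preceding trigger /ɢ/ is a stop, so /ʂ/ must become a stop as well.
The voiceless retroflex stop is [ʈ], so /ʂ/ → [ʈ].

[ʂiɢʈori]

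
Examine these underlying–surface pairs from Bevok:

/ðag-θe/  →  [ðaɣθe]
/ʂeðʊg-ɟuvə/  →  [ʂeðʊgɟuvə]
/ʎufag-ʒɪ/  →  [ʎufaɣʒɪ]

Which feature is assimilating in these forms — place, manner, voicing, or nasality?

manner

The segment that alternates is /g/, which surfaces as [ɣ] when adjacent to /θ/.
/g/ is a stop while /θ/ is a fricative; the output [ɣ] is a fricative, matching the trigger — so the feature that spreads is manner.
Checking the remaining alternation: /g/ → [ɣ] before /ʒ/ (stop → fricative, matching a fricative) — only manner changes, and always toward the following segment.
No alternation appears in [ʂeðʊgɟuvə]: there the adjacent consonants already agree in manner (/g/ and /ɟ/ are both stops), so this form is consistent with the same rule.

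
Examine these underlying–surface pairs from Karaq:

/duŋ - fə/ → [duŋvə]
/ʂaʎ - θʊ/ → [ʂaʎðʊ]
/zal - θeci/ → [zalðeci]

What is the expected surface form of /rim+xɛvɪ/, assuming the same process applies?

The data show progressive voicing assimilation: /f/ → [v] after /ŋ/; /θ/ → [ð] after /ʎ/; /θ/ → [ð] after /l/. In each pair only voicing changes, matching the preceding consonant, while place and manner stay constant.
The rule targets /x/ (voiceless velar fricative), which sits after the trigger /m/ (voiced).
The voiced velar fricative is [ɣ], so /x/ → [ɣ].

[rimɣɛvɪ]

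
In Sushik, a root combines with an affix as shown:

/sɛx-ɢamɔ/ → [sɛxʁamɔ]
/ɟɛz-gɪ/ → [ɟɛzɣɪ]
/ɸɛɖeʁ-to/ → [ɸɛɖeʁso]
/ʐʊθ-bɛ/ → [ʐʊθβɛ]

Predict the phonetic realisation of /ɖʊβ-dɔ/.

The data show progressive manner assimilation: /ɢ/ → [ʁ] after /x/; /g/ → [ɣ] after /z/; /t/ → [s] after /ʁ/; /b/ → [β] after /θ/. In each pair only manner changes, matching the preceding consonant, while place and voice stay constant.
/d/ is a voiced alveolar stop. The preceding trigger /β/ is a fricative, so /d/ must become a fricative as well.
The voiced alveolar fricative is [z], so /d/ → [z].

[ɖʊβzɔ]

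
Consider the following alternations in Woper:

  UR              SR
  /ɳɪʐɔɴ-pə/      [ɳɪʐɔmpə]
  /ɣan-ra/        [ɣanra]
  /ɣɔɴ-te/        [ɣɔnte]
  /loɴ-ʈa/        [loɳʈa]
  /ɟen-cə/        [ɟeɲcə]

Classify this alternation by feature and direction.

Underlying /ɴ/ is realised as [m] next to /p/; /p/ itself does not change.
/ɴ/ is uvular while /p/ is bilabial; the output [m] is bilabial, matching the trigger — so the feature that spreads is place.
Manner and voice are unchanged, so the assimilation is partial, not total.
The other alternating forms pattern the same way: /ɴ/ → [n] before /t/ (uvular → alveolar, matching alveolar); /ɴ/ → [ɳ] before /ʈ/ (uvular → retroflex, matching retroflex); /n/ → [ɲ] before /c/ (alveolar → palatal, matching palatal) — only place changes, and always toward the following segment.
No alternation appears in [ɣanra]: there the adjacent consonants already agree in place (/n/ and /r/ are both alveolar), so this form is consistent with the same rule.
Since the segment that changes precedes the conditioning segment, the assimilation is regressive.

regressive place assimilation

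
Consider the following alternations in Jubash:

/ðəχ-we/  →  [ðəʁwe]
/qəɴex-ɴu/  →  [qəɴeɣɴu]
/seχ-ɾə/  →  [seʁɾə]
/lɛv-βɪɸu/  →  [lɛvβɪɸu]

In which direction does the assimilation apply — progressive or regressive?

regressive

Underlying /χ/ is realised as [ʁ] next to /w/; /w/ itself does not change.
/χ/ is voiceless while /w/ is voiced; the output [ʁ] is voiced, matching the trigger — so the feature that spreads is voicing.
The same holds elsewhere in the data: /x/ → [ɣ] before /ɴ/ (voiceless → voiced, matching voiced); /χ/ → [ʁ] before /ɾ/ (voiceless → voiced, matching voiced) — only voicing changes, and always toward the following segment.
Nothing changes in [lɛvβɪɸu]: there the adjacent consonants already agree in voicing (/v/ and /β/ are both voiced), so this form is consistent with the same rule.
Since the segment that changes precedes the conditioning segment, the assimilation is regressive.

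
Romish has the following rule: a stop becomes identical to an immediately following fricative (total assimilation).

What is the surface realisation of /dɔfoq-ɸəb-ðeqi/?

/q/ is the segment targeted by the rule; it sits immediately before /ɸ/, so it assimilates completely and surfaces as [ɸ].
The same rule applies at the second boundary: /b/ → [ð] next to /ð/.

[dɔfoɸɸəððeqi]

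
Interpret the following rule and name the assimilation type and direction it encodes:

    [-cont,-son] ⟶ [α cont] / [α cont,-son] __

progressive manner assimilation

The rule copies [cont] (continuancy) from the environment onto the target stops; since [±cont] encodes the stop/fricative manner contrast, the assimilating dimension is manner.
Since the environment is written before the underscore, the trigger precedes the target; the direction is progressive.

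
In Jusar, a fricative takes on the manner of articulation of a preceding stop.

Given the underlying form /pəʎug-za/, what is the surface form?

/z/ is a voiced alveolar fricative. The preceding trigger /g/ is a stop, so /z/ must become a stop as well.
Changing only its manner to stop gives [d] — the voiced alveolar stop.

[pəʎugda]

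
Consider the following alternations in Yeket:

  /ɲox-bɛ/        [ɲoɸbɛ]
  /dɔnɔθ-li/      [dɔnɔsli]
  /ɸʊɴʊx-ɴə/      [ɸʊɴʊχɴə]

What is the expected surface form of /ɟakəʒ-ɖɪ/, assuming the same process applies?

The data show regressive place assimilation: /x/ → [ɸ] before /b/; /θ/ → [s] before /l/; /x/ → [χ] before /ɴ/. In each pair only place changes, matching the following consonant, while manner and voice stay constant.
The rule targets /ʒ/ (voiced postalveolar fricative), which sits before the trigger /ɖ/ (retroflex).
The voiced retroflex fricative is [ʐ], so /ʒ/ → [ʐ].

[ɟakəʐɖɪ]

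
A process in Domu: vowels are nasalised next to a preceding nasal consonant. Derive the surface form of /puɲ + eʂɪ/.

/e/ sits next to the nasal /ɲ/ and is therefore nasalised to [ẽ].

[puɲẽʂɪ]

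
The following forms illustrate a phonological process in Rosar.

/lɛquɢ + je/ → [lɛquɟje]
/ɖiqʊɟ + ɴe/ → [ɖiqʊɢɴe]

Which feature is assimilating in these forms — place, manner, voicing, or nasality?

Comparing underlying and surface forms, /ɢ/ → [ɟ] is the alternation; the neighbouring /j/ is constant.
The change uvular → palatal matches the place of the following /j/, identifying this as place assimilation.
Checking the remaining alternation: /ɟ/ → [ɢ] before /ɴ/ (palatal → uvular, matching uvular) — only place changes, and always toward the following segment.

place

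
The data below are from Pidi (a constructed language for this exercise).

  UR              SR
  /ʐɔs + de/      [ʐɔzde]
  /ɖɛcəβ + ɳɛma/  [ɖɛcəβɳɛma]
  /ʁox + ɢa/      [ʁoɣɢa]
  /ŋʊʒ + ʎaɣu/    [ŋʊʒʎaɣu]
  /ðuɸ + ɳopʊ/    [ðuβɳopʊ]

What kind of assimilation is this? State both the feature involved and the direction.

Underlying /s/ is realised as [z] next to /d/; /d/ itself does not change.
The change voiceless → voiced matches the voicing of the following /d/, identifying this as voicing assimilation.
Place and manner are unchanged, so the assimilation is partial, not total.
The other alternating forms pattern the same way: /x/ → [ɣ] before /ɢ/ (voiceless → voiced, matching voiced); /ɸ/ → [β] before /ɳ/ (voiceless → voiced, matching voiced) — only voicing changes, and always toward the following segment.
No alternation appears in [ɖɛcəβɳɛma], [ŋʊʒʎaɣu]: there the adjacent consonants already agree in voicing (/β/ and /ɳ/ are both voiced; /ʒ/ and /ʎ/ are both voiced), so these forms are consistent with the same rule.
The trigger is the following segment, so the direction is regressive (anticipatory).

regressive voicing assimilation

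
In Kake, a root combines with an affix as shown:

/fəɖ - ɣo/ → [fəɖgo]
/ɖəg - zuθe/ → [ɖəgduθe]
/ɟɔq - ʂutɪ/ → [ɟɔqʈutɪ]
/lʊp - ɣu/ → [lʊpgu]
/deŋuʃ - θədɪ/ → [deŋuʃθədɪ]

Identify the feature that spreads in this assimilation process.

manner

Underlying /ɣ/ is realised as [g] next to /ɖ/; /ɖ/ itself does not change.
The change fricative → stop matches the manner of the preceding /ɖ/, identifying this as manner assimilation.
Checking the remaining alternations: /z/ → [d] after /g/ (fricative → stop, matching a stop); /ʂ/ → [ʈ] after /q/ (fricative → stop, matching a stop); /ɣ/ → [g] after /p/ (fricative → stop, matching a stop) — only manner changes, and always toward the preceding segment.
Nothing changes in [deŋuʃθədɪ]: there the adjacent consonants already agree in manner (/θ/ and /ʃ/ are both fricatives), so this form is consistent with the same rule.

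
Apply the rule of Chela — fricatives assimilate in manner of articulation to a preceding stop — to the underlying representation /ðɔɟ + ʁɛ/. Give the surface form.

[ðɔɟɢɛ]

The rule targets /ʁ/ (voiced uvular fricative), which sits after the trigger /ɟ/ (stop).
A voiced uvular stop is [ɢ], so the surface segment is [ɢ].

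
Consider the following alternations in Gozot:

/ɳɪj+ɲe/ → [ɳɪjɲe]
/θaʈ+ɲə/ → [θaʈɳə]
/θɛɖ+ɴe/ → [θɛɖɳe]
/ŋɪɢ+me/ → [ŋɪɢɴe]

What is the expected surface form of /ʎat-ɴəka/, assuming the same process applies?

[ʎatnəka]

The data show progressive place assimilation: /ɲ/ → [ɳ] after /ʈ/; /ɴ/ → [ɳ] after /ɖ/; /m/ → [ɴ] after /ɢ/. In each pair only place changes, matching the preceding consonant, while manner and voice stay constant.
Nothing changes in [ɳɪjɲe]: there the adjacent consonants already agree in place (/ɲ/ and /j/ are both palatal), so this form is consistent with the same rule.
The rule targets /ɴ/ (voiced uvular nasal), which sits after the trigger /t/ (alveolar).
The voiced alveolar nasal is [n], so /ɴ/ → [n].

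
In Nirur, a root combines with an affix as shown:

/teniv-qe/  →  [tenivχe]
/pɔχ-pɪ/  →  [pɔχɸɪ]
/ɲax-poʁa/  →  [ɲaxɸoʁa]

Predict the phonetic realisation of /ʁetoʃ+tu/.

[ʁetoʃsu]

The data show progressive manner assimilation: /q/ → [χ] after /v/; /p/ → [ɸ] after /χ/; /p/ → [ɸ] after /x/. In each pair only manner changes, matching the preceding consonant, while place and voice stay constant.
/t/ is a voiceless alveolar stop. The preceding trigger /ʃ/ is a fricative, so /t/ must become a fricative as well.
A voiceless alveolar fricative is [s], so the surface segment is [s].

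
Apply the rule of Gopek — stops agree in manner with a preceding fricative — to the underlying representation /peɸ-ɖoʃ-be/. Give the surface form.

[peɸʐoʃβe]

/ɖ/ is a voiced retroflex stop. The preceding trigger /ɸ/ is a fricative, so /ɖ/ must become a fricative as well.
The voiced retroflex fricative is [ʐ], so /ɖ/ → [ʐ].
The same rule applies at the second boundary: /b/ → [β] next to /ʃ/.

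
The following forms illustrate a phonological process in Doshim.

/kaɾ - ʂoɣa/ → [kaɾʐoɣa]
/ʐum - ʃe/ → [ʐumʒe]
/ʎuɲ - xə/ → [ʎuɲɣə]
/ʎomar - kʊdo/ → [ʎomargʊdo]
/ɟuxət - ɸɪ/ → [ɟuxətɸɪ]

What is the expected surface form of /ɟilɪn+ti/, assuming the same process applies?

The data show progressive voicing assimilation: /ʂ/ → [ʐ] after /ɾ/; /ʃ/ → [ʒ] after /m/; /x/ → [ɣ] after /ɲ/; /k/ → [g] after /r/. In each pair only voicing changes, matching the preceding consonant, while place and manner stay constant.
No alternation appears in [ɟuxətɸɪ]: there the adjacent consonants already agree in voicing (/ɸ/ and /t/ are both voiceless), so this form is consistent with the same rule.
/t/ is a voiceless alveolar stop. The preceding trigger /n/ is voiced, so /t/ must become voiced as well.
The voiced alveolar stop is [d], so /t/ → [d].

[ɟilɪndi]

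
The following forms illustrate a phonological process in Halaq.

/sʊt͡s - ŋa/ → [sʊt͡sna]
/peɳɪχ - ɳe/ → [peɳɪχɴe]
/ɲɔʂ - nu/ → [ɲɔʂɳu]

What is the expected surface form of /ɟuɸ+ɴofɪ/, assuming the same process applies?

[ɟuɸmofɪ]

The data show progressive place assimilation: /ŋ/ → [n] after /t͡s/; /ɳ/ → [ɴ] after /χ/; /n/ → [ɳ] after /ʂ/. In each pair only place changes, matching the preceding consonant, while manner and voice stay constant.
/ɴ/ is a voiced uvular nasal. The preceding trigger /ɸ/ is bilabial, so /ɴ/ must become bilabial as well.
Changing only its place to bilabial gives [m] — the voiced bilabial nasal.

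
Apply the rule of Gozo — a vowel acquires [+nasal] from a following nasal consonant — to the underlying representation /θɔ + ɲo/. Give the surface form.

[θɔ̃ɲo]

The vowel /ɔ/ is adjacent to the following nasal /ɲ/, so it acquires [+nasal] and surfaces as [ɔ̃].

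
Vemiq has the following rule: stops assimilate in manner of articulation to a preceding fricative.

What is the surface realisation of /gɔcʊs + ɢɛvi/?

The rule targets /ɢ/ (voiced uvular stop), which sits after the trigger /s/ (fricative).
Changing only its manner to fricative gives [ʁ] — the voiced uvular fricative.

[gɔcʊsʁɛvi]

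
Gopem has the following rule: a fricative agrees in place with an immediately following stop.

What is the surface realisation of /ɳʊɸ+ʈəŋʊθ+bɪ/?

The rule targets /ɸ/ (voiceless bilabial fricative), which sits before the trigger /ʈ/ (retroflex).
A voiceless retroflex fricative is [ʂ], so the surface segment is [ʂ].
At the second juncture, /θ/ likewise becomes [ɸ] adjacent to /b/.

[ɳʊʂʈəŋʊɸbɪ]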